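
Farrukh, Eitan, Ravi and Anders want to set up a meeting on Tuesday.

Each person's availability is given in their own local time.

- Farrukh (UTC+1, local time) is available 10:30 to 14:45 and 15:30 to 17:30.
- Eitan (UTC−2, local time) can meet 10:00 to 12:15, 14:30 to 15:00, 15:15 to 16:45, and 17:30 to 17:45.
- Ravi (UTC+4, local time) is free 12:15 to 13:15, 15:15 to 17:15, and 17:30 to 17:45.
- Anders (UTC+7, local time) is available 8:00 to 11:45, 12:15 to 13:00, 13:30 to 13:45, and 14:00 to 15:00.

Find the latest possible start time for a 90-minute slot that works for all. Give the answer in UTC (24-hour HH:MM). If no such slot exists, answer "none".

Farrukh → UTC: 09:30–13:45, 14:30–16:30.
Eitan → UTC: 12:00–14:15, 16:30–17:00, 17:15–18:45, 19:30–19:45.
Ravi → UTC: 08:15–09:15, 11:15–13:15, 13:30–13:45.
Anders → UTC: 01:00–04:45, 05:15–06:00, 06:30–06:45, 07:00–08:00.
Farrukh ∩ Eitan: 12:00–13:45.
Farrukh ∩ Eitan ∩ Ravi: 12:00–13:15, 13:30–13:45.
Farrukh ∩ Eitan ∩ Ravi ∩ Anders: (none).
Windows ≥ 90 min: (none).

none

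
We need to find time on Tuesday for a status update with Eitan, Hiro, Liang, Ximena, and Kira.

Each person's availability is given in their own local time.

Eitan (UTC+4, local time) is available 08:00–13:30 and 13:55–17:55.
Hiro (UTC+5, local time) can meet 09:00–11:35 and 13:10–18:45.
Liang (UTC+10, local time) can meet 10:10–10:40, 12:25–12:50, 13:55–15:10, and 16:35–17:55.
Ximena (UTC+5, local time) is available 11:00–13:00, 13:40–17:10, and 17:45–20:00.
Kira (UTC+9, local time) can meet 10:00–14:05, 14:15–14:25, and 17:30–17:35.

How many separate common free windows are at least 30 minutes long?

0

Eitan → UTC: 04:00–09:30, 09:55–13:55.
Hiro → UTC: 04:00–06:35, 08:10–13:45.
Liang → UTC: 00:10–00:40, 02:25–02:50, 03:55–05:10, 06:35–07:55.
Ximena → UTC: 06:00–08:00, 08:40–12:10, 12:45–15:00.
Kira → UTC: 01:00–05:05, 05:15–05:25, 08:30–08:35.
Eitan ∩ Hiro: 04:00–06:35, 08:10–09:30, 09:55–13:45.
Eitan ∩ Hiro ∩ Liang: 04:00–05:10.
Eitan ∩ Hiro ∩ Liang ∩ Ximena: (none).
Eitan ∩ Hiro ∩ Liang ∩ Ximena ∩ Kira: (none).
Windows ≥ 30 min: (none).
That's 0 windows.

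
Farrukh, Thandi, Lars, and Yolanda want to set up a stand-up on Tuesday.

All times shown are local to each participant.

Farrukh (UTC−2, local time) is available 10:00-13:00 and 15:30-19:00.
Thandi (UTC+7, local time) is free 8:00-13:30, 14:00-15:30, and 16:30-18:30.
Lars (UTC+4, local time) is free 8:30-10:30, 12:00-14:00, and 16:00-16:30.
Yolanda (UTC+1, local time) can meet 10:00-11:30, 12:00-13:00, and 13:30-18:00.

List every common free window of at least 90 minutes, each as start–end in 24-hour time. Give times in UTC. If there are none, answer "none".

Farrukh → UTC: 12:00–15:00, 17:30–21:00.
Thandi → UTC: 01:00–06:30, 07:00–08:30, 09:30–11:30.
Lars → UTC: 04:30–06:30, 08:00–10:00, 12:00–12:30.
Yolanda → UTC: 09:00–10:30, 11:00–12:00, 12:30–17:00.
Farrukh ∩ Thandi: (none).
Farrukh ∩ Thandi ∩ Lars: (none).
Farrukh ∩ Thandi ∩ Lars ∩ Yolanda: (none).
Windows ≥ 90 min: (none).

none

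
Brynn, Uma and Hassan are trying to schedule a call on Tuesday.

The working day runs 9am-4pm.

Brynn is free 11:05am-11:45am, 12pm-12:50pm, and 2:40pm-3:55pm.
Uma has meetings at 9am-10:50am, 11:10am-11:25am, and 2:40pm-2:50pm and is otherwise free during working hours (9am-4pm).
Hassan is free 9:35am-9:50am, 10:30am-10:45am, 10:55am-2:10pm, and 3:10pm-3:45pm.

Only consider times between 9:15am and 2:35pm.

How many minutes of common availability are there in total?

Uma free within 09:00–16:00: 10:50–11:10, 11:25–14:40, 14:50–16:00.
Brynn ∩ Uma: 11:05–11:10, 11:25–11:45, 12:00–12:50, 14:50–15:55.
Brynn ∩ Uma ∩ Hassan: 11:05–11:10, 11:25–11:45, 12:00–12:50, 15:10–15:45.
Restricted to 09:15–14:35: 11:05–11:10, 11:25–11:45, 12:00–12:50.
Total common minutes: 5 + 20 + 50 = 75.

75 minutes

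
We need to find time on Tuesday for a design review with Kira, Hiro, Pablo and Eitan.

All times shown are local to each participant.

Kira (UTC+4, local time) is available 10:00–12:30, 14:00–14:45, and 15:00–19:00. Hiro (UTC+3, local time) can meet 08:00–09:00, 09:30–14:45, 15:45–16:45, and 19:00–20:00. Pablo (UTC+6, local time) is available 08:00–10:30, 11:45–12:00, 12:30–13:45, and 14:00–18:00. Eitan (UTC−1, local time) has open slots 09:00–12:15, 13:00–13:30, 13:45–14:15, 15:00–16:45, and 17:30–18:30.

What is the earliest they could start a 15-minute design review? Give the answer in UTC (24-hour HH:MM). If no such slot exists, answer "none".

Kira → UTC: 06:00–08:30, 10:00–10:45, 11:00–15:00.
Hiro → UTC: 05:00–06:00, 06:30–11:45, 12:45–13:45, 16:00–17:00.
Pablo → UTC: 02:00–04:30, 05:45–06:00, 06:30–07:45, 08:00–12:00.
Eitan → UTC: 10:00–13:15, 14:00–14:30, 14:45–15:15, 16:00–17:45, 18:30–19:30.
Kira ∩ Hiro: 06:30–08:30, 10:00–10:45, 11:00–11:45, 12:45–13:45.
Kira ∩ Hiro ∩ Pablo: 06:30–07:45, 08:00–08:30, 10:00–10:45, 11:00–11:45.
Kira ∩ Hiro ∩ Pablo ∩ Eitan: 10:00–10:45, 11:00–11:45.
Windows ≥ 15 min: 10:00–10:45, 11:00–11:45.
Earliest such window starts at 10:00.

10:00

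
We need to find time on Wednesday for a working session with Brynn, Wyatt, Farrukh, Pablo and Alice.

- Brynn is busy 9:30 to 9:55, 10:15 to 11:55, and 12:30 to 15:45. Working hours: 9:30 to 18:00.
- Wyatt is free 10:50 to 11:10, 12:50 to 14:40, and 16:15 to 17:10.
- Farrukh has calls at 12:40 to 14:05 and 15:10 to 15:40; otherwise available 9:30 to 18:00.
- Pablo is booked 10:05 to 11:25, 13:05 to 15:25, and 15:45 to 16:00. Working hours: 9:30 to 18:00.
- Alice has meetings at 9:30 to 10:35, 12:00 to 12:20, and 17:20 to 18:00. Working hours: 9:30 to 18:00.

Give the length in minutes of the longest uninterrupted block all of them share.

55 minutes

Brynn free within 09:30–18:00: 09:55–10:15, 11:55–12:30, 15:45–18:00.
Farrukh free within 09:30–18:00: 09:30–12:40, 14:05–15:10, 15:40–18:00.
Pablo free within 09:30–18:00: 09:30–10:05, 11:25–13:05, 15:25–15:45, 16:00–18:00.
Alice free within 09:30–18:00: 10:35–12:00, 12:20–17:20.
Brynn ∩ Wyatt: 16:15–17:10.
Brynn ∩ Wyatt ∩ Farrukh: 16:15–17:10.
Brynn ∩ Wyatt ∩ Farrukh ∩ Pablo: 16:15–17:10.
Brynn ∩ Wyatt ∩ Farrukh ∩ Pablo ∩ Alice: 16:15–17:10.
Single common window of 55 minutes.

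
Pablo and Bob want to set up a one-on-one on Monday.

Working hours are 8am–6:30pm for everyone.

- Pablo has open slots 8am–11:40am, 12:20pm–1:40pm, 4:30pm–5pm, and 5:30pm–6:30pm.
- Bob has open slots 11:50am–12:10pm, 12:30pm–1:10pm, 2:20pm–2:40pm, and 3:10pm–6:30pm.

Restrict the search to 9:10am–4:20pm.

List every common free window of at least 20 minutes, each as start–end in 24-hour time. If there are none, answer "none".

Pablo ∩ Bob: 12:30–13:10, 16:30–17:00, 17:30–18:30.
Restricted to 09:10–16:20: 12:30–13:10.
Windows ≥ 20 min: 12:30–13:10.

12:30–13:10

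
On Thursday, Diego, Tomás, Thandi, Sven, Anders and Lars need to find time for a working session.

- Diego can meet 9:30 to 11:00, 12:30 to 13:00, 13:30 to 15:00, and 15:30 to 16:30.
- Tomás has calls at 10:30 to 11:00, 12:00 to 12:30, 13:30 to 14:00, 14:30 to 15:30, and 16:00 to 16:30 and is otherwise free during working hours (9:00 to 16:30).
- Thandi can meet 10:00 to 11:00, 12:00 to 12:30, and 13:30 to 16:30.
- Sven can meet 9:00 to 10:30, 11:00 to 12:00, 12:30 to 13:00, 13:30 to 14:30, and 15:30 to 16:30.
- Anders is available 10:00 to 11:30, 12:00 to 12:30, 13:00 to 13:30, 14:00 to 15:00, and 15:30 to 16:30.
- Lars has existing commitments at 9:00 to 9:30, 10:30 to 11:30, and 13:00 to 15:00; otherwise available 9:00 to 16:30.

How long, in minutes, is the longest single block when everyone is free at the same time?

Tomás free within 09:00–16:30: 09:00–10:30, 11:00–12:00, 12:30–13:30, 14:00–14:30, 15:30–16:00.
Lars free within 09:00–16:30: 09:30–10:30, 11:30–13:00, 15:00–16:30.
Diego ∩ Tomás: 09:30–10:30, 12:30–13:00, 14:00–14:30, 15:30–16:00.
Diego ∩ Tomás ∩ Thandi: 10:00–10:30, 14:00–14:30, 15:30–16:00.
Diego ∩ Tomás ∩ Thandi ∩ Sven: 10:00–10:30, 14:00–14:30, 15:30–16:00.
Diego ∩ Tomás ∩ Thandi ∩ Sven ∩ Anders: 10:00–10:30, 14:00–14:30, 15:30–16:00.
Diego ∩ Tomás ∩ Thandi ∩ Sven ∩ Anders ∩ Lars: 10:00–10:30, 15:30–16:00.
Common window lengths: 30, 30 min; longest is 30.

30 minutes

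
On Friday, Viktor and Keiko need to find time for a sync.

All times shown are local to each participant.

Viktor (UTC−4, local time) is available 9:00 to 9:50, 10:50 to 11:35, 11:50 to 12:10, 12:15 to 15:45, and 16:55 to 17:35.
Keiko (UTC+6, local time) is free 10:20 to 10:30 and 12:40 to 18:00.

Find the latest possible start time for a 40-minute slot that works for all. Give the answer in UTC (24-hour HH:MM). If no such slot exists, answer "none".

none

Viktor → UTC: 13:00–13:50, 14:50–15:35, 15:50–16:10, 16:15–19:45, 20:55–21:35.
Keiko → UTC: 04:20–04:30, 06:40–12:00.
Viktor ∩ Keiko: (none).
Windows ≥ 40 min: (none).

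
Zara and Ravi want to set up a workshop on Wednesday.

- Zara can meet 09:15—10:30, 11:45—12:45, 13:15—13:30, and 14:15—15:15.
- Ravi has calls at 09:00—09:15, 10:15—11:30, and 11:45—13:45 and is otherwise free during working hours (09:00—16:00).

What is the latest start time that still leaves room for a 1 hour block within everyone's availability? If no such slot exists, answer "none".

14:15

Ravi free within 09:00–16:00: 09:15–10:15, 11:30–11:45, 13:45–16:00.
Zara ∩ Ravi: 09:15–10:15, 14:15–15:15.
Windows ≥ 60 min: 09:15–10:15, 14:15–15:15.
Latest start in the last window 14:15–15:15 is 15:15 − 60 min = 14:15.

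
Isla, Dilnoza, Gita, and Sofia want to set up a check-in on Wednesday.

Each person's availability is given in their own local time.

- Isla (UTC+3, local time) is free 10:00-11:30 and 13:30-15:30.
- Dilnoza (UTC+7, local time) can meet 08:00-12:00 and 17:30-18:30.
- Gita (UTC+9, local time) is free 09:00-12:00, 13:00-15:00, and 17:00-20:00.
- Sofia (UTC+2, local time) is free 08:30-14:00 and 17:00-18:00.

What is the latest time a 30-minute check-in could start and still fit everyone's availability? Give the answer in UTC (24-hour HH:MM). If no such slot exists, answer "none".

Isla → UTC: 07:00–08:30, 10:30–12:30.
Dilnoza → UTC: 01:00–05:00, 10:30–11:30.
Gita → UTC: 00:00–03:00, 04:00–06:00, 08:00–11:00.
Sofia → UTC: 06:30–12:00, 15:00–16:00.
Isla ∩ Dilnoza: 10:30–11:30.
Isla ∩ Dilnoza ∩ Gita: 10:30–11:00.
Isla ∩ Dilnoza ∩ Gita ∩ Sofia: 10:30–11:00.
Windows ≥ 30 min: 10:30–11:00.
Latest start in the last window 10:30–11:00 is 11:00 − 30 min = 10:30.

10:30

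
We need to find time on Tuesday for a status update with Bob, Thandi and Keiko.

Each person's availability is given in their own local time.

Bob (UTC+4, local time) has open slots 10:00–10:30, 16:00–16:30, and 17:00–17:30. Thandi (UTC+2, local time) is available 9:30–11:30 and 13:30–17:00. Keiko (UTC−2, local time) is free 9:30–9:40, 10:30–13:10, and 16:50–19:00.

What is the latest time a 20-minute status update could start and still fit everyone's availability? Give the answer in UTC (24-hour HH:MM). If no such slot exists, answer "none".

Bob → UTC: 06:00–06:30, 12:00–12:30, 13:00–13:30.
Thandi → UTC: 07:30–09:30, 11:30–15:00.
Keiko → UTC: 11:30–11:40, 12:30–15:10, 18:50–21:00.
Bob ∩ Thandi: 12:00–12:30, 13:00–13:30.
Bob ∩ Thandi ∩ Keiko: 13:00–13:30.
Windows ≥ 20 min: 13:00–13:30.
Latest start in the last window 13:00–13:30 is 13:30 − 20 min = 13:10.

13:10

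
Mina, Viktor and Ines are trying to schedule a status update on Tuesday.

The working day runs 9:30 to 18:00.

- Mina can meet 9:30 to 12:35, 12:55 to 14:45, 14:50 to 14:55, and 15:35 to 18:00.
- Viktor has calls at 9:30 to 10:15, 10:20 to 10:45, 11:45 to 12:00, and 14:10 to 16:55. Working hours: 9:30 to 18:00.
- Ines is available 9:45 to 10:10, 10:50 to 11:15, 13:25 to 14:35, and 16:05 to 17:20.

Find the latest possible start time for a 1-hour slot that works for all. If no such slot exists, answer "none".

none

Viktor free within 09:30–18:00: 10:15–10:20, 10:45–11:45, 12:00–14:10, 16:55–18:00.
Mina ∩ Viktor: 10:15–10:20, 10:45–11:45, 12:00–12:35, 12:55–14:10, 16:55–18:00.
Mina ∩ Viktor ∩ Ines: 10:50–11:15, 13:25–14:10, 16:55–17:20.
Windows ≥ 60 min: (none).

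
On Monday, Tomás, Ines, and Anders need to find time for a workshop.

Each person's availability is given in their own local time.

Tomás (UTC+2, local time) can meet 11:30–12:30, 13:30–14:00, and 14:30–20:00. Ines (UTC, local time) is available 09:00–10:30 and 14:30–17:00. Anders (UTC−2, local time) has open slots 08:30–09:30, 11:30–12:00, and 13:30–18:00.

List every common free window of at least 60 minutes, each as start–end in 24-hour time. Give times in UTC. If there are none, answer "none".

Tomás → UTC: 09:30–10:30, 11:30–12:00, 12:30–18:00.
Ines → UTC: 09:00–10:30, 14:30–17:00.
Anders → UTC: 10:30–11:30, 13:30–14:00, 15:30–20:00.
Tomás ∩ Ines: 09:30–10:30, 14:30–17:00.
Tomás ∩ Ines ∩ Anders: 15:30–17:00.
Windows ≥ 60 min: 15:30–17:00.

15:30–17:00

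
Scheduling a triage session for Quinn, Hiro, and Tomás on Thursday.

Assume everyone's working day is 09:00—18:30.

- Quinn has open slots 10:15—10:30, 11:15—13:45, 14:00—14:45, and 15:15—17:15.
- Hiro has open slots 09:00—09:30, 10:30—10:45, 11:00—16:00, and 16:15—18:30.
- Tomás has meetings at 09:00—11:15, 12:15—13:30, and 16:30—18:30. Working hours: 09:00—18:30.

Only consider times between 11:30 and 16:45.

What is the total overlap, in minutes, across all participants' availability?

Tomás free within 09:00–18:30: 11:15–12:15, 13:30–16:30.
Quinn ∩ Hiro: 11:15–13:45, 14:00–14:45, 15:15–16:00, 16:15–17:15.
Quinn ∩ Hiro ∩ Tomás: 11:15–12:15, 13:30–13:45, 14:00–14:45, 15:15–16:00, 16:15–16:30.
Restricted to 11:30–16:45: 11:30–12:15, 13:30–13:45, 14:00–14:45, 15:15–16:00, 16:15–16:30.
Total common minutes: 45 + 15 + 45 + 45 + 15 = 165.

165 minutes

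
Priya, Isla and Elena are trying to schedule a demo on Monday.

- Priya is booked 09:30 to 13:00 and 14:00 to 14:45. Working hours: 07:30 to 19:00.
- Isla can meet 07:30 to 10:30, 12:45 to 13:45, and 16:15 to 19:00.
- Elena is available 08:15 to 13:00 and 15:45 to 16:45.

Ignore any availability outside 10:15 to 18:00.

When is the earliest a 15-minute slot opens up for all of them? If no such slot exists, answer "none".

Priya free within 07:30–19:00: 07:30–09:30, 13:00–14:00, 14:45–19:00.
Priya ∩ Isla: 07:30–09:30, 13:00–13:45, 16:15–19:00.
Priya ∩ Isla ∩ Elena: 08:15–09:30, 16:15–16:45.
Restricted to 10:15–18:00: 16:15–16:45.
Windows ≥ 15 min: 16:15–16:45.
Earliest such window starts at 16:15.

16:15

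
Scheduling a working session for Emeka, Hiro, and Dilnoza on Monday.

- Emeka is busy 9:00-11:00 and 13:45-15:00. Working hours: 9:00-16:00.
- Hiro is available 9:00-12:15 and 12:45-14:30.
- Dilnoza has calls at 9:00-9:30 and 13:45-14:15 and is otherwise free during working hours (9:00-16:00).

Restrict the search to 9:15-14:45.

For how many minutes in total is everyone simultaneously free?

Emeka free within 09:00–16:00: 11:00–13:45, 15:00–16:00.
Dilnoza free within 09:00–16:00: 09:30–13:45, 14:15–16:00.
Emeka ∩ Hiro: 11:00–12:15, 12:45–13:45.
Emeka ∩ Hiro ∩ Dilnoza: 11:00–12:15, 12:45–13:45.
Restricted to 09:15–14:45: 11:00–12:15, 12:45–13:45.
Total common minutes: 75 + 60 = 135.

135 minutes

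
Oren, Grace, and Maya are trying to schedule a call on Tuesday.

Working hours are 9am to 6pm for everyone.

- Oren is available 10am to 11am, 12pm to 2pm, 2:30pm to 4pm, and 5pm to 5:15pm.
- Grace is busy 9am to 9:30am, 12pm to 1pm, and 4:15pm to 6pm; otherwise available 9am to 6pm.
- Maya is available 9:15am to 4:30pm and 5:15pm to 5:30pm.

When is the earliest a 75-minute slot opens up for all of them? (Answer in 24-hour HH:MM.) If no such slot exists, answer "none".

14:30

Grace free within 09:00–18:00: 09:30–12:00, 13:00–16:15.
Oren ∩ Grace: 10:00–11:00, 13:00–14:00, 14:30–16:00.
Oren ∩ Grace ∩ Maya: 10:00–11:00, 13:00–14:00, 14:30–16:00.
Windows ≥ 75 min: 14:30–16:00.
Earliest such window starts at 14:30.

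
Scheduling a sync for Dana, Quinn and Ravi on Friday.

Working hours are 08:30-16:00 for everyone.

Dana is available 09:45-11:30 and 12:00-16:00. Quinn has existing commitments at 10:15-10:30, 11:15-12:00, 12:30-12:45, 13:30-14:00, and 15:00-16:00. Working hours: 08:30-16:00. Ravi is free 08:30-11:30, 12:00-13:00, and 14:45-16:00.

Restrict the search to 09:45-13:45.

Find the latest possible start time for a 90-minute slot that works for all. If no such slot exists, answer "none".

none

Quinn free within 08:30–16:00: 08:30–10:15, 10:30–11:15, 12:00–12:30, 12:45–13:30, 14:00–15:00.
Dana ∩ Quinn: 09:45–10:15, 10:30–11:15, 12:00–12:30, 12:45–13:30, 14:00–15:00.
Dana ∩ Quinn ∩ Ravi: 09:45–10:15, 10:30–11:15, 12:00–12:30, 12:45–13:00, 14:45–15:00.
Restricted to 09:45–13:45: 09:45–10:15, 10:30–11:15, 12:00–12:30, 12:45–13:00.
Windows ≥ 90 min: (none).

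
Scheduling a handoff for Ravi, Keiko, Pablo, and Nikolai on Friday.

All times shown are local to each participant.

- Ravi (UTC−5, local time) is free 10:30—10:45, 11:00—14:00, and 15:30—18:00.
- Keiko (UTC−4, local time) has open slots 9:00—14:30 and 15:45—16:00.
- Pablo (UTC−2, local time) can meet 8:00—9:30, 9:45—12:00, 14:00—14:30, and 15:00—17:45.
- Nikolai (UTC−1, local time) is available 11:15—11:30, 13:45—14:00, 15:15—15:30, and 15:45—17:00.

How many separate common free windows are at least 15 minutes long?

2

Ravi → UTC: 15:30–15:45, 16:00–19:00, 20:30–23:00.
Keiko → UTC: 13:00–18:30, 19:45–20:00.
Pablo → UTC: 10:00–11:30, 11:45–14:00, 16:00–16:30, 17:00–19:45.
Nikolai → UTC: 12:15–12:30, 14:45–15:00, 16:15–16:30, 16:45–18:00.
Ravi ∩ Keiko: 15:30–15:45, 16:00–18:30.
Ravi ∩ Keiko ∩ Pablo: 16:00–16:30, 17:00–18:30.
Ravi ∩ Keiko ∩ Pablo ∩ Nikolai: 16:15–16:30, 17:00–18:00.
Windows ≥ 15 min: 16:15–16:30, 17:00–18:00.
That's 2 windows.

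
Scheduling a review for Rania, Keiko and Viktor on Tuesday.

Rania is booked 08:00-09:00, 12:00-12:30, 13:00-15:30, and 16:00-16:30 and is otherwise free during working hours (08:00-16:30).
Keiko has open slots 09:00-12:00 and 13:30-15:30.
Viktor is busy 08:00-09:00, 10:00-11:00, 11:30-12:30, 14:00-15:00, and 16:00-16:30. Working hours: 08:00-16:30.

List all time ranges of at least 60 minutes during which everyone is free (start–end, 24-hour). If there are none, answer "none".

09:00–10:00

Rania free within 08:00–16:30: 09:00–12:00, 12:30–13:00, 15:30–16:00.
Viktor free within 08:00–16:30: 09:00–10:00, 11:00–11:30, 12:30–14:00, 15:00–16:00.
Rania ∩ Keiko: 09:00–12:00.
Rania ∩ Keiko ∩ Viktor: 09:00–10:00, 11:00–11:30.
Windows ≥ 60 min: 09:00–10:00.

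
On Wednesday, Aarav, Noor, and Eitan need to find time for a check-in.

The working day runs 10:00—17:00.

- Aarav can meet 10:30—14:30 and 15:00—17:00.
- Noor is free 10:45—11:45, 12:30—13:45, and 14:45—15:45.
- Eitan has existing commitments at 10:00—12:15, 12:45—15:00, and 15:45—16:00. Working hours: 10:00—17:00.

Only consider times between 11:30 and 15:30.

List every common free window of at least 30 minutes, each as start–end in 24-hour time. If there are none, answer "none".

Eitan free within 10:00–17:00: 12:15–12:45, 15:00–15:45, 16:00–17:00.
Aarav ∩ Noor: 10:45–11:45, 12:30–13:45, 15:00–15:45.
Aarav ∩ Noor ∩ Eitan: 12:30–12:45, 15:00–15:45.
Restricted to 11:30–15:30: 12:30–12:45, 15:00–15:30.
Windows ≥ 30 min: 15:00–15:30.

15:00–15:30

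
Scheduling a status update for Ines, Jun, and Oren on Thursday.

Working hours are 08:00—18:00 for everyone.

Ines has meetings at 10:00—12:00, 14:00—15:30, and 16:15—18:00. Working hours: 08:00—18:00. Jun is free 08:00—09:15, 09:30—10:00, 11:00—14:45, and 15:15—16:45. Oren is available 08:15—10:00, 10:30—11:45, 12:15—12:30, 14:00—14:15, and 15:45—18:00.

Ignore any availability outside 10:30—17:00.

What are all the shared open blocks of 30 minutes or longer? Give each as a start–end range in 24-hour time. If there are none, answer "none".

15:45–16:15

Ines free within 08:00–18:00: 08:00–10:00, 12:00–14:00, 15:30–16:15.
Ines ∩ Jun: 08:00–09:15, 09:30–10:00, 12:00–14:00, 15:30–16:15.
Ines ∩ Jun ∩ Oren: 08:15–09:15, 09:30–10:00, 12:15–12:30, 15:45–16:15.
Restricted to 10:30–17:00: 12:15–12:30, 15:45–16:15.
Windows ≥ 30 min: 15:45–16:15.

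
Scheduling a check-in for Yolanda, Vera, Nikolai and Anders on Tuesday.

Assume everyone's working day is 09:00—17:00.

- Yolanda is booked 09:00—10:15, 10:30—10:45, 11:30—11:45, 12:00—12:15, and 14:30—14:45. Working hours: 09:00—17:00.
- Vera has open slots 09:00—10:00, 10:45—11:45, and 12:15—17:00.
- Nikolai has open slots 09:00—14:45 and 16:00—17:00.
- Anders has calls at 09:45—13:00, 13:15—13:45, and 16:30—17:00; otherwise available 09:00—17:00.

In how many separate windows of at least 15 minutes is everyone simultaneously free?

Yolanda free within 09:00–17:00: 10:15–10:30, 10:45–11:30, 11:45–12:00, 12:15–14:30, 14:45–17:00.
Anders free within 09:00–17:00: 09:00–09:45, 13:00–13:15, 13:45–16:30.
Yolanda ∩ Vera: 10:45–11:30, 12:15–14:30, 14:45–17:00.
Yolanda ∩ Vera ∩ Nikolai: 10:45–11:30, 12:15–14:30, 16:00–17:00.
Yolanda ∩ Vera ∩ Nikolai ∩ Anders: 13:00–13:15, 13:45–14:30, 16:00–16:30.
Windows ≥ 15 min: 13:00–13:15, 13:45–14:30, 16:00–16:30.
That's 3 windows.

3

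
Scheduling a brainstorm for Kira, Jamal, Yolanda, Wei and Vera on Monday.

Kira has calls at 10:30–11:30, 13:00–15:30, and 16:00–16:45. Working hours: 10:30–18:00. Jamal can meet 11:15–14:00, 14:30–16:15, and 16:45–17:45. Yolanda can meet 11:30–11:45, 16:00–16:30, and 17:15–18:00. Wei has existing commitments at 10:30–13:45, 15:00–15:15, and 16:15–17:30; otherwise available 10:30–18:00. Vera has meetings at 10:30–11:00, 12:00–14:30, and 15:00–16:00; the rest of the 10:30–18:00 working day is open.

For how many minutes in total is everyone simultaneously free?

Kira free within 10:30–18:00: 11:30–13:00, 15:30–16:00, 16:45–18:00.
Wei free within 10:30–18:00: 13:45–15:00, 15:15–16:15, 17:30–18:00.
Vera free within 10:30–18:00: 11:00–12:00, 14:30–15:00, 16:00–18:00.
Kira ∩ Jamal: 11:30–13:00, 15:30–16:00, 16:45–17:45.
Kira ∩ Jamal ∩ Yolanda: 11:30–11:45, 17:15–17:45.
Kira ∩ Jamal ∩ Yolanda ∩ Wei: 17:30–17:45.
Kira ∩ Jamal ∩ Yolanda ∩ Wei ∩ Vera: 17:30–17:45.
Total common minutes: 15.

15 minutes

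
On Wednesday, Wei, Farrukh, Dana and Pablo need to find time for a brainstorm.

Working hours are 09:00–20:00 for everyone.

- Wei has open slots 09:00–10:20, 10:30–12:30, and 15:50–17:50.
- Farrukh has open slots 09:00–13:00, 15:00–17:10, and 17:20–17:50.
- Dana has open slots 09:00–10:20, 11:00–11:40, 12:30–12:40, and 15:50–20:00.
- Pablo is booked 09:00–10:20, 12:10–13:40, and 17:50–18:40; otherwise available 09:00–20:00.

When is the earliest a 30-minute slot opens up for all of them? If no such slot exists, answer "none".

11:00

Pablo free within 09:00–20:00: 10:20–12:10, 13:40–17:50, 18:40–20:00.
Wei ∩ Farrukh: 09:00–10:20, 10:30–12:30, 15:50–17:10, 17:20–17:50.
Wei ∩ Farrukh ∩ Dana: 09:00–10:20, 11:00–11:40, 15:50–17:10, 17:20–17:50.
Wei ∩ Farrukh ∩ Dana ∩ Pablo: 11:00–11:40, 15:50–17:10, 17:20–17:50.
Windows ≥ 30 min: 11:00–11:40, 15:50–17:10, 17:20–17:50.
Earliest such window starts at 11:00.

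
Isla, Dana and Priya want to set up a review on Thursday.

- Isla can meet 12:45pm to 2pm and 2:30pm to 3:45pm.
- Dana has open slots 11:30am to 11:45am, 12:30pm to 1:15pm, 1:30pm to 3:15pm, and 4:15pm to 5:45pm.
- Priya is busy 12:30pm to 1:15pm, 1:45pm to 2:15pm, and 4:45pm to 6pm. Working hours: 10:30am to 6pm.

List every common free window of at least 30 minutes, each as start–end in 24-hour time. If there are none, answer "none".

Priya free within 10:30–18:00: 10:30–12:30, 13:15–13:45, 14:15–16:45.
Isla ∩ Dana: 12:45–13:15, 13:30–14:00, 14:30–15:15.
Isla ∩ Dana ∩ Priya: 13:30–13:45, 14:30–15:15.
Windows ≥ 30 min: 14:30–15:15.

14:30–15:15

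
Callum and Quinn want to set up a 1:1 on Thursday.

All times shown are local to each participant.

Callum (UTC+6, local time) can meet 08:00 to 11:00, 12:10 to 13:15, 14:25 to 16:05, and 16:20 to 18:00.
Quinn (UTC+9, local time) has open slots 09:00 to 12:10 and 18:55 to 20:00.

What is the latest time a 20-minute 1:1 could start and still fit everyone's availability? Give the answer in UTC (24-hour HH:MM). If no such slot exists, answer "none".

Callum → UTC: 02:00–05:00, 06:10–07:15, 08:25–10:05, 10:20–12:00.
Quinn → UTC: 00:00–03:10, 09:55–11:00.
Callum ∩ Quinn: 02:00–03:10, 09:55–10:05, 10:20–11:00.
Windows ≥ 20 min: 02:00–03:10, 10:20–11:00.
Latest start in the last window 10:20–11:00 is 11:00 − 20 min = 10:40.

10:40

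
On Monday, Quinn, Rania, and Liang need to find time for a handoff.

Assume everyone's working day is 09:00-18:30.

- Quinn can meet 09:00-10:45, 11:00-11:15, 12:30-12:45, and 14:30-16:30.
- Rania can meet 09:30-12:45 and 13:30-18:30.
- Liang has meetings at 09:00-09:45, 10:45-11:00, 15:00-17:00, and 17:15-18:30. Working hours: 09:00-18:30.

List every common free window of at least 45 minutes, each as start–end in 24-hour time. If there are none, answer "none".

Liang free within 09:00–18:30: 09:45–10:45, 11:00–15:00, 17:00–17:15.
Quinn ∩ Rania: 09:30–10:45, 11:00–11:15, 12:30–12:45, 14:30–16:30.
Quinn ∩ Rania ∩ Liang: 09:45–10:45, 11:00–11:15, 12:30–12:45, 14:30–15:00.
Windows ≥ 45 min: 09:45–10:45.

09:45–10:45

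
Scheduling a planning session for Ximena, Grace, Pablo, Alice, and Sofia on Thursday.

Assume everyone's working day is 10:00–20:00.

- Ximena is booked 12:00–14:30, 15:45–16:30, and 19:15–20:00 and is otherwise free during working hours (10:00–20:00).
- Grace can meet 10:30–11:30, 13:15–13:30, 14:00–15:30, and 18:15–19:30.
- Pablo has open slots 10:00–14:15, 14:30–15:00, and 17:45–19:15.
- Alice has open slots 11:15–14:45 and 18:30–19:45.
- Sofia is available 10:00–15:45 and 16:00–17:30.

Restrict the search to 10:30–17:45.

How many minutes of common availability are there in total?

Ximena free within 10:00–20:00: 10:00–12:00, 14:30–15:45, 16:30–19:15.
Ximena ∩ Grace: 10:30–11:30, 14:30–15:30, 18:15–19:15.
Ximena ∩ Grace ∩ Pablo: 10:30–11:30, 14:30–15:00, 18:15–19:15.
Ximena ∩ Grace ∩ Pablo ∩ Alice: 11:15–11:30, 14:30–14:45, 18:30–19:15.
Ximena ∩ Grace ∩ Pablo ∩ Alice ∩ Sofia: 11:15–11:30, 14:30–14:45.
Restricted to 10:30–17:45: 11:15–11:30, 14:30–14:45.
Total common minutes: 15 + 15 = 30.

30 minutes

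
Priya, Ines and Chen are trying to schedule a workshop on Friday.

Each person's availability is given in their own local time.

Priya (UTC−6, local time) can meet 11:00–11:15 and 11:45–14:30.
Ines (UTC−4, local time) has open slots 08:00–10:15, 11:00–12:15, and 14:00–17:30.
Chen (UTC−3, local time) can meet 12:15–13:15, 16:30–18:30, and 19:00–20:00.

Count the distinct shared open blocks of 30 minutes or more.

Priya → UTC: 17:00–17:15, 17:45–20:30.
Ines → UTC: 12:00–14:15, 15:00–16:15, 18:00–21:30.
Chen → UTC: 15:15–16:15, 19:30–21:30, 22:00–23:00.
Priya ∩ Ines: 18:00–20:30.
Priya ∩ Ines ∩ Chen: 19:30–20:30.
Windows ≥ 30 min: 19:30–20:30.
That's 1 window.

1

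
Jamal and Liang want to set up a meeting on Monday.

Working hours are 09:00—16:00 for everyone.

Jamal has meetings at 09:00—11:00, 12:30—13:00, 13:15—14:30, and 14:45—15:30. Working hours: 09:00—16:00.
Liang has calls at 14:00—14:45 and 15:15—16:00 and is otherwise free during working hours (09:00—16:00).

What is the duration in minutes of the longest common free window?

90 minutes

Jamal free within 09:00–16:00: 11:00–12:30, 13:00–13:15, 14:30–14:45, 15:30–16:00.
Liang free within 09:00–16:00: 09:00–14:00, 14:45–15:15.
Jamal ∩ Liang: 11:00–12:30, 13:00–13:15.
Common window lengths: 90, 15 min; longest is 90.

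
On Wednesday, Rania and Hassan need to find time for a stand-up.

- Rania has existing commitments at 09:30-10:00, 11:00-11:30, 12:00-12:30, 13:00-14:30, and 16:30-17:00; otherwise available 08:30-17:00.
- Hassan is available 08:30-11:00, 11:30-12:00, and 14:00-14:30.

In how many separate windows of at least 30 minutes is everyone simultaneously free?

Rania free within 08:30–17:00: 08:30–09:30, 10:00–11:00, 11:30–12:00, 12:30–13:00, 14:30–16:30.
Rania ∩ Hassan: 08:30–09:30, 10:00–11:00, 11:30–12:00.
Windows ≥ 30 min: 08:30–09:30, 10:00–11:00, 11:30–12:00.
That's 3 windows.

3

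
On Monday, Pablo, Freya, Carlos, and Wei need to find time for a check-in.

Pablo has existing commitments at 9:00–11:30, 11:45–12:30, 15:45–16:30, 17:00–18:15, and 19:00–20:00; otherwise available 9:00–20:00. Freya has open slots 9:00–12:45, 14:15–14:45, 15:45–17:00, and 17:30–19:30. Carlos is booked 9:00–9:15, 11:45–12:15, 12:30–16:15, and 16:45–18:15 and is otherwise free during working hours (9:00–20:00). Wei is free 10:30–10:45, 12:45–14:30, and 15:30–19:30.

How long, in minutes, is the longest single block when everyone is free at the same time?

Pablo free within 09:00–20:00: 11:30–11:45, 12:30–15:45, 16:30–17:00, 18:15–19:00.
Carlos free within 09:00–20:00: 09:15–11:45, 12:15–12:30, 16:15–16:45, 18:15–20:00.
Pablo ∩ Freya: 11:30–11:45, 12:30–12:45, 14:15–14:45, 16:30–17:00, 18:15–19:00.
Pablo ∩ Freya ∩ Carlos: 11:30–11:45, 16:30–16:45, 18:15–19:00.
Pablo ∩ Freya ∩ Carlos ∩ Wei: 16:30–16:45, 18:15–19:00.
Common window lengths: 15, 45 min; longest is 45.

45 minutes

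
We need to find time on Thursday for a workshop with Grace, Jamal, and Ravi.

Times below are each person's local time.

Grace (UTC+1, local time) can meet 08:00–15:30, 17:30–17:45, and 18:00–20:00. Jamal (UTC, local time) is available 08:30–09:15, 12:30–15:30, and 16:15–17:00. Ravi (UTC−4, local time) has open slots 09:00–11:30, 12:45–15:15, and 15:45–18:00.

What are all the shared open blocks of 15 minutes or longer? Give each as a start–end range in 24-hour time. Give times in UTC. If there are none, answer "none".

Grace → UTC: 07:00–14:30, 16:30–16:45, 17:00–19:00.
Jamal → UTC: 08:30–09:15, 12:30–15:30, 16:15–17:00.
Ravi → UTC: 13:00–15:30, 16:45–19:15, 19:45–22:00.
Grace ∩ Jamal: 08:30–09:15, 12:30–14:30, 16:30–16:45.
Grace ∩ Jamal ∩ Ravi: 13:00–14:30.
Windows ≥ 15 min: 13:00–14:30.

13:00–14:30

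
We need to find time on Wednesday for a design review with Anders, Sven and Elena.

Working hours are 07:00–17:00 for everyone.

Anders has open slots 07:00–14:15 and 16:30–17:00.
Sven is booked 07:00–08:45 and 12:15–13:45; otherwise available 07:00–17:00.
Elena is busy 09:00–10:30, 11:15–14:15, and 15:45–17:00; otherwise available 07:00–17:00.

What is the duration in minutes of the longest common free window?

45 minutes

Sven free within 07:00–17:00: 08:45–12:15, 13:45–17:00.
Elena free within 07:00–17:00: 07:00–09:00, 10:30–11:15, 14:15–15:45.
Anders ∩ Sven: 08:45–12:15, 13:45–14:15, 16:30–17:00.
Anders ∩ Sven ∩ Elena: 08:45–09:00, 10:30–11:15.
Common window lengths: 15, 45 min; longest is 45.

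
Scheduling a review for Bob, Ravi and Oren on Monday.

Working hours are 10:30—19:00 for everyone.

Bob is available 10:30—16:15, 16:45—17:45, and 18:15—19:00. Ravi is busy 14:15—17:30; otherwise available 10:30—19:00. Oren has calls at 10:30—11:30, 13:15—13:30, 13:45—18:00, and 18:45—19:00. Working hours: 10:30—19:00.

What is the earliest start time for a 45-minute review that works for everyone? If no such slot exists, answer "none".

11:30

Ravi free within 10:30–19:00: 10:30–14:15, 17:30–19:00.
Oren free within 10:30–19:00: 11:30–13:15, 13:30–13:45, 18:00–18:45.
Bob ∩ Ravi: 10:30–14:15, 17:30–17:45, 18:15–19:00.
Bob ∩ Ravi ∩ Oren: 11:30–13:15, 13:30–13:45, 18:15–18:45.
Windows ≥ 45 min: 11:30–13:15.
Earliest such window starts at 11:30.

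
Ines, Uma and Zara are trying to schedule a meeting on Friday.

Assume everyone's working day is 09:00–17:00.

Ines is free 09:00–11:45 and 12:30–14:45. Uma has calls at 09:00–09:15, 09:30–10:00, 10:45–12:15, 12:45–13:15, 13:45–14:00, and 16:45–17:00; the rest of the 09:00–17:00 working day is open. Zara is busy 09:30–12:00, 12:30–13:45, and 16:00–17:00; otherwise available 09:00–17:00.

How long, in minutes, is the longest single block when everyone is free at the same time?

Uma free within 09:00–17:00: 09:15–09:30, 10:00–10:45, 12:15–12:45, 13:15–13:45, 14:00–16:45.
Zara free within 09:00–17:00: 09:00–09:30, 12:00–12:30, 13:45–16:00.
Ines ∩ Uma: 09:15–09:30, 10:00–10:45, 12:30–12:45, 13:15–13:45, 14:00–14:45.
Ines ∩ Uma ∩ Zara: 09:15–09:30, 14:00–14:45.
Common window lengths: 15, 45 min; longest is 45.

45 minutes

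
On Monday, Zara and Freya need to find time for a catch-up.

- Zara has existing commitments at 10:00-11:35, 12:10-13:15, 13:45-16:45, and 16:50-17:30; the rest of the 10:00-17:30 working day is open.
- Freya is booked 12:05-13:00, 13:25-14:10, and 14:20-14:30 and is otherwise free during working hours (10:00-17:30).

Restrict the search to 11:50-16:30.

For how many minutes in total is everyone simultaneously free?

Zara free within 10:00–17:30: 11:35–12:10, 13:15–13:45, 16:45–16:50.
Freya free within 10:00–17:30: 10:00–12:05, 13:00–13:25, 14:10–14:20, 14:30–17:30.
Zara ∩ Freya: 11:35–12:05, 13:15–13:25, 16:45–16:50.
Restricted to 11:50–16:30: 11:50–12:05, 13:15–13:25.
Total common minutes: 15 + 10 = 25.

25 minutes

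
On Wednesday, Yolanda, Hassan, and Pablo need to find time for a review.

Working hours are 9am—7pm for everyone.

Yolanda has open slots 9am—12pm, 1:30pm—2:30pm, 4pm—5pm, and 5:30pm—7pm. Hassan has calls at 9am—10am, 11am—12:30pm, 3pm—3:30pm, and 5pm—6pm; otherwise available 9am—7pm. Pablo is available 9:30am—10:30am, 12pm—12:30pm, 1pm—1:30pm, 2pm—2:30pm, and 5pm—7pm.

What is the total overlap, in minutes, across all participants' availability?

120 minutes

Hassan free within 09:00–19:00: 10:00–11:00, 12:30–15:00, 15:30–17:00, 18:00–19:00.
Yolanda ∩ Hassan: 10:00–11:00, 13:30–14:30, 16:00–17:00, 18:00–19:00.
Yolanda ∩ Hassan ∩ Pablo: 10:00–10:30, 14:00–14:30, 18:00–19:00.
Total common minutes: 30 + 30 + 60 = 120.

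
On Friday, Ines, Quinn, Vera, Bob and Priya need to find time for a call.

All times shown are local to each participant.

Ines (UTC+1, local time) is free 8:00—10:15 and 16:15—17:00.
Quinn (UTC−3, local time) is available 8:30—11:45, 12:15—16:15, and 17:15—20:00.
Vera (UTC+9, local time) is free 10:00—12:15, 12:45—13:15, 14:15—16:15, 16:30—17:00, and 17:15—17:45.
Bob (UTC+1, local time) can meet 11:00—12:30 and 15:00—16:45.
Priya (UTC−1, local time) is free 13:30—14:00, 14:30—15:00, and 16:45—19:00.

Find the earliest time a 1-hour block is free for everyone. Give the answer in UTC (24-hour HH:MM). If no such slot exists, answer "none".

none

Ines → UTC: 07:00–09:15, 15:15–16:00.
Quinn → UTC: 11:30–14:45, 15:15–19:15, 20:15–23:00.
Vera → UTC: 01:00–03:15, 03:45–04:15, 05:15–07:15, 07:30–08:00, 08:15–08:45.
Bob → UTC: 10:00–11:30, 14:00–15:45.
Priya → UTC: 14:30–15:00, 15:30–16:00, 17:45–20:00.
Ines ∩ Quinn: 15:15–16:00.
Ines ∩ Quinn ∩ Vera: (none).
Ines ∩ Quinn ∩ Vera ∩ Bob: (none).
Ines ∩ Quinn ∩ Vera ∩ Bob ∩ Priya: (none).
Windows ≥ 60 min: (none).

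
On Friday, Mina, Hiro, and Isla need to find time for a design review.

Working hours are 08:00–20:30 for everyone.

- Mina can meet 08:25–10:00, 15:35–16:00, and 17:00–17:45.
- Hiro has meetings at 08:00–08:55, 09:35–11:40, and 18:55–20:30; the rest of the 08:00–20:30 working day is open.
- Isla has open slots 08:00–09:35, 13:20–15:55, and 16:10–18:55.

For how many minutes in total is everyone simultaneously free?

Hiro free within 08:00–20:30: 08:55–09:35, 11:40–18:55.
Mina ∩ Hiro: 08:55–09:35, 15:35–16:00, 17:00–17:45.
Mina ∩ Hiro ∩ Isla: 08:55–09:35, 15:35–15:55, 17:00–17:45.
Total common minutes: 40 + 20 + 45 = 105.

105 minutes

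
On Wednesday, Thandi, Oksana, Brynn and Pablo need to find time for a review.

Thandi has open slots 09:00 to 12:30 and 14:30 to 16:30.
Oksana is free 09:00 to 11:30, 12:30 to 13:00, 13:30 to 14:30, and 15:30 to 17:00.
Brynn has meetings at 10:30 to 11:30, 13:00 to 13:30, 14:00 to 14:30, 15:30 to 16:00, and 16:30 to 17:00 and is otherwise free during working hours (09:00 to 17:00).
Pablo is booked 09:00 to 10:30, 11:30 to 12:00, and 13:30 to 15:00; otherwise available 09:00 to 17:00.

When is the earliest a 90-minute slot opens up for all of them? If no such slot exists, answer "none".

none

Brynn free within 09:00–17:00: 09:00–10:30, 11:30–13:00, 13:30–14:00, 14:30–15:30, 16:00–16:30.
Pablo free within 09:00–17:00: 10:30–11:30, 12:00–13:30, 15:00–17:00.
Thandi ∩ Oksana: 09:00–11:30, 15:30–16:30.
Thandi ∩ Oksana ∩ Brynn: 09:00–10:30, 16:00–16:30.
Thandi ∩ Oksana ∩ Brynn ∩ Pablo: 16:00–16:30.
Windows ≥ 90 min: (none).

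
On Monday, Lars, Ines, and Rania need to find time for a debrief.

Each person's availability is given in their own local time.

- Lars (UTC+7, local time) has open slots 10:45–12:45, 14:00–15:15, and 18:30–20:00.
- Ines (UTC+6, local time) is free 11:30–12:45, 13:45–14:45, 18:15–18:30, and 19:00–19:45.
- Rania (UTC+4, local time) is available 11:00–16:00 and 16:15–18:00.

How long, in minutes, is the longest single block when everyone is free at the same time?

Lars → UTC: 03:45–05:45, 07:00–08:15, 11:30–13:00.
Ines → UTC: 05:30–06:45, 07:45–08:45, 12:15–12:30, 13:00–13:45.
Rania → UTC: 07:00–12:00, 12:15–14:00.
Lars ∩ Ines: 05:30–05:45, 07:45–08:15, 12:15–12:30.
Lars ∩ Ines ∩ Rania: 07:45–08:15, 12:15–12:30.
Common window lengths: 30, 15 min; longest is 30.

30 minutes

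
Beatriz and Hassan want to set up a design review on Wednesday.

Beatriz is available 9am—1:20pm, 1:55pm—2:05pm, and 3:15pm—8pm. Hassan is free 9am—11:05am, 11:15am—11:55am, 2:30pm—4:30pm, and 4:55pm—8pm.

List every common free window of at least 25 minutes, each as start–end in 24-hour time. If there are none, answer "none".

09:00–11:05, 11:15–11:55, 15:15–16:30, 16:55–20:00

Beatriz ∩ Hassan: 09:00–11:05, 11:15–11:55, 15:15–16:30, 16:55–20:00.
Windows ≥ 25 min: 09:00–11:05, 11:15–11:55, 15:15–16:30, 16:55–20:00.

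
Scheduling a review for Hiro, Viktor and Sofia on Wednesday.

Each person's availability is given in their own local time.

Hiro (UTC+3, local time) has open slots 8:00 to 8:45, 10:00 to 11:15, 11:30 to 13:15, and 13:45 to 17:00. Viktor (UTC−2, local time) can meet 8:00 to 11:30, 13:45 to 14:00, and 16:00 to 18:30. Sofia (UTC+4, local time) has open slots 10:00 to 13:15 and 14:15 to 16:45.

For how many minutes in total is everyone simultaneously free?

120 minutes

Hiro → UTC: 05:00–05:45, 07:00–08:15, 08:30–10:15, 10:45–14:00.
Viktor → UTC: 10:00–13:30, 15:45–16:00, 18:00–20:30.
Sofia → UTC: 06:00–09:15, 10:15–12:45.
Hiro ∩ Viktor: 10:00–10:15, 10:45–13:30.
Hiro ∩ Viktor ∩ Sofia: 10:45–12:45.
Total common minutes: 120.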